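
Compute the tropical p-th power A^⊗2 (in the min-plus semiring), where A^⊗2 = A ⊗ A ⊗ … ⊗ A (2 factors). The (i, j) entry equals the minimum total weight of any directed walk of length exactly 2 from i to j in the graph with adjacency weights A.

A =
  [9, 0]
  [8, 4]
A^⊗2 =
  [8, 4]
  [12, 8]

Each entry (A^⊗2)_ij equals the minimum over all length-2 walks i = v_0 → v_1 → … → v_2 = j of Σ_t A[v_t][v_{t+1}]. For example, for (i, j) = (0, 1) we minimise over 2 possible intermediate vertex sequences; the minimum is 4, attained along the walk 0 → 1 → 1.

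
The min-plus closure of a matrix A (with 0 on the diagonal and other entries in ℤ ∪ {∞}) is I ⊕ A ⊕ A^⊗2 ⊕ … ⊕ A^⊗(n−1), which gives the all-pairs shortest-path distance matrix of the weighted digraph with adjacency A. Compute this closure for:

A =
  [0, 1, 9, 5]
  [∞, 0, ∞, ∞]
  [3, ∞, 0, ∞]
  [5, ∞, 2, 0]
Closure =
  [0, 1, 7, 5]
  [∞, 0, ∞, ∞]
  [3, 4, 0, 8]
  [5, 6, 2, 0]

This is the Floyd-Warshall all-pairs shortest-path computation. For each intermediate vertex k = 0, 1, …, 3, update dist[i][j] ← min(dist[i][j], dist[i][k] + dist[k][j]). The final matrix gives, for each (i, j), the minimum total weight of any directed path from i to j (possibly empty when i = j).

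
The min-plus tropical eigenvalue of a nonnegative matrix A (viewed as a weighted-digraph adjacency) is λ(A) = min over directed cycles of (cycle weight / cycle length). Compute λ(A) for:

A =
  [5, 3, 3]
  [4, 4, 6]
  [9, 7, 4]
λ(A) = 7/2

Enumerate directed cycles and compute their means (weight / length). Sample:
  cycle 0 → 0: weight = 5, length = 1, mean = 5/1 ≈ 5.000
  cycle 1 → 1: weight = 4, length = 1, mean = 4/1 ≈ 4.000
  cycle 2 → 2: weight = 4, length = 1, mean = 4/1 ≈ 4.000
  cycle 0 → 1 → 0: weight = 7, length = 2, mean = 7/2 ≈ 3.500
  cycle 0 → 2 → 0: weight = 12, length = 2, mean = 12/2 ≈ 6.000
  cycle 1 → 0 → 1: weight = 7, length = 2, mean = 7/2 ≈ 3.500
Minimum mean = 3.500, attained e.g. along the cycle 0 → 1 → 0 with weight 7 and length 2. So λ(A) = 7/2 = 7/2.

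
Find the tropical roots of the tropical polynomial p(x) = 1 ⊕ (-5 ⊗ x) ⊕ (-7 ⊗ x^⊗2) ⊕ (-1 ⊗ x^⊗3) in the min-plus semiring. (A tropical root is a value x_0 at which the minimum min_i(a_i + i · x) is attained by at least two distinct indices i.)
Roots: {-6, 2, 6}

Each tropical root is a break point of the lower envelope of the lines y = a_i + i · x (there are 4 lines, with slopes 0, 1, ..., 3). Only the lines that attain the minimum somewhere contribute to roots; other lines are dominated. Here the surviving (envelope) indices are i = 3, i = 2, i = 1, i = 0.
Intersections between consecutive envelope lines give the roots: for adjacent envelope indices i < j the intersection is x = (a_i − a_j) / (j − i). Reading off the sorted break points: {-6, 2, 6}.
Verification: at each break x_0, at least two indices attain the minimum of min_i(a_i + i · x_0).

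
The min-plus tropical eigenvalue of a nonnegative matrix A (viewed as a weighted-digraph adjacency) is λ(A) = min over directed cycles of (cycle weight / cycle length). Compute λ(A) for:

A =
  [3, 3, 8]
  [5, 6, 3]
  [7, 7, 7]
λ(A) = 3

Enumerate directed cycles and compute their means (weight / length). Sample:
  cycle 0 → 0: weight = 3, length = 1, mean = 3/1 ≈ 3.000
  cycle 1 → 1: weight = 6, length = 1, mean = 6/1 ≈ 6.000
  cycle 2 → 2: weight = 7, length = 1, mean = 7/1 ≈ 7.000
  cycle 0 → 1 → 0: weight = 8, length = 2, mean = 8/2 ≈ 4.000
  cycle 0 → 2 → 0: weight = 15, length = 2, mean = 15/2 ≈ 7.500
  cycle 1 → 0 → 1: weight = 8, length = 2, mean = 8/2 ≈ 4.000
Minimum mean = 3.000, attained e.g. along the cycle 0 → 0 with weight 3 and length 1. So λ(A) = 3/1 = 3.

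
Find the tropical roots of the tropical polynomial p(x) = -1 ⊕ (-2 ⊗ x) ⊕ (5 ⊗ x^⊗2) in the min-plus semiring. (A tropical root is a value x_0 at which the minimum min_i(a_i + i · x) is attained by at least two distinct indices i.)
Roots: {-7, 1}

Each tropical root is a break point of the lower envelope of the lines y = a_i + i · x (there are 3 lines, with slopes 0, 1, ..., 2). Only the lines that attain the minimum somewhere contribute to roots; other lines are dominated. Here the surviving (envelope) indices are i = 2, i = 1, i = 0.
Intersections between consecutive envelope lines give the roots: for adjacent envelope indices i < j the intersection is x = (a_i − a_j) / (j − i). Reading off the sorted break points: {-7, 1}.
Verification: at each break x_0, at least two indices attain the minimum of min_i(a_i + i · x_0).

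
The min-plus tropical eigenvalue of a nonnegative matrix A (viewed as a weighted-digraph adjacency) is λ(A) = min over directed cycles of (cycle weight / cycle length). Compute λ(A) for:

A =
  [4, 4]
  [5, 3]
λ(A) = 3

Enumerate directed cycles and compute their means (weight / length). Sample:
  cycle 0 → 0: weight = 4, length = 1, mean = 4/1 ≈ 4.000
  cycle 1 → 1: weight = 3, length = 1, mean = 3/1 ≈ 3.000
  cycle 0 → 1 → 0: weight = 9, length = 2, mean = 9/2 ≈ 4.500
  cycle 1 → 0 → 1: weight = 9, length = 2, mean = 9/2 ≈ 4.500
Minimum mean = 3.000, attained e.g. along the cycle 1 → 1 with weight 3 and length 1. So λ(A) = 3/1 = 3.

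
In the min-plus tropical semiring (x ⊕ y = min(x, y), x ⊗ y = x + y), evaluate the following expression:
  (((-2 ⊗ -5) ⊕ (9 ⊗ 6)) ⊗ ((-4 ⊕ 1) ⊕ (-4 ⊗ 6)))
(((-2 ⊗ -5) ⊕ (9 ⊗ 6)) ⊗ ((-4 ⊕ 1) ⊕ (-4 ⊗ 6))) = -11

Expand innermost to outermost. Recall ⊕ takes the minimum of its arguments and ⊗ takes their sum. Working out the expression (((-2 ⊗ -5) ⊕ (9 ⊗ 6)) ⊗ ((-4 ⊕ 1) ⊕ (-4 ⊗ 6))) gives -11.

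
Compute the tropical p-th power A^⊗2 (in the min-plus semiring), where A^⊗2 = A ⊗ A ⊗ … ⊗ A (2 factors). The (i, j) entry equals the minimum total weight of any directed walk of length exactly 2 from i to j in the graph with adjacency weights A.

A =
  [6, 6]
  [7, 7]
A^⊗2 =
  [12, 12]
  [13, 13]

Each entry (A^⊗2)_ij equals the minimum over all length-2 walks i = v_0 → v_1 → … → v_2 = j of Σ_t A[v_t][v_{t+1}]. For example, for (i, j) = (0, 1) we minimise over 2 possible intermediate vertex sequences; the minimum is 12, attained along the walk 0 → 0 → 1.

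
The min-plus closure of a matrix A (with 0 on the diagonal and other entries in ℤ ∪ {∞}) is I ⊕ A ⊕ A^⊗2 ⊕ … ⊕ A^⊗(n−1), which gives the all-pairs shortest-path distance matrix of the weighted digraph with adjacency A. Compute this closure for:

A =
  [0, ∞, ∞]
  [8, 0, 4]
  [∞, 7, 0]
Closure =
  [0, ∞, ∞]
  [8, 0, 4]
  [15, 7, 0]

This is the Floyd-Warshall all-pairs shortest-path computation. For each intermediate vertex k = 0, 1, …, 2, update dist[i][j] ← min(dist[i][j], dist[i][k] + dist[k][j]). The final matrix gives, for each (i, j), the minimum total weight of any directed path from i to j (possibly empty when i = j).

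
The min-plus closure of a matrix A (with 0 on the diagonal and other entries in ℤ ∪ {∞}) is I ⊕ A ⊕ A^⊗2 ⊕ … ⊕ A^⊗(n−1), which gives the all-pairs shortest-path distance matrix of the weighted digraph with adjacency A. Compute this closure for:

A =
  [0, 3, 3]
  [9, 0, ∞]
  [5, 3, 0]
Closure =
  [0, 3, 3]
  [9, 0, 12]
  [5, 3, 0]

This is the Floyd-Warshall all-pairs shortest-path computation. For each intermediate vertex k = 0, 1, …, 2, update dist[i][j] ← min(dist[i][j], dist[i][k] + dist[k][j]). The final matrix gives, for each (i, j), the minimum total weight of any directed path from i to j (possibly empty when i = j).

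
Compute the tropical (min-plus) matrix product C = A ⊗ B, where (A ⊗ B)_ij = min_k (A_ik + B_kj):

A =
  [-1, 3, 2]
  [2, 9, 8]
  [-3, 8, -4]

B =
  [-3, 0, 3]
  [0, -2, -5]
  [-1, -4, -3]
A ⊗ B =
  [-4, -2, -2]
  [-1, 2, 4]
  [-6, -8, -7]

Apply the min-plus product entry-by-entry:
  C[0][0] = min over k of (A[0][0] + B[0][0] = -1 + -3 = -4, A[0][1] + B[1][0] = 3 + 0 = 3, A[0][2] + B[2][0] = 2 + -1 = 1) = -4 (attained at k = 0)
  C[0][1] = min over k of (A[0][0] + B[0][1] = -1 + 0 = -1, A[0][1] + B[1][1] = 3 + -2 = 1, A[0][2] + B[2][1] = 2 + -4 = -2) = -2 (attained at k = 2)
  C[0][2] = min over k of (A[0][0] + B[0][2] = -1 + 3 = 2, A[0][1] + B[1][2] = 3 + -5 = -2, A[0][2] + B[2][2] = 2 + -3 = -1) = -2 (attained at k = 1)
  C[1][0] = min over k of (A[1][0] + B[0][0] = 2 + -3 = -1, A[1][1] + B[1][0] = 9 + 0 = 9, A[1][2] + B[2][0] = 8 + -1 = 7) = -1 (attained at k = 0)
  C[1][1] = min over k of (A[1][0] + B[0][1] = 2 + 0 = 2, A[1][1] + B[1][1] = 9 + -2 = 7, A[1][2] + B[2][1] = 8 + -4 = 4) = 2 (attained at k = 0)
  C[1][2] = min over k of (A[1][0] + B[0][2] = 2 + 3 = 5, A[1][1] + B[1][2] = 9 + -5 = 4, A[1][2] + B[2][2] = 8 + -3 = 5) = 4 (attained at k = 1)
  C[2][0] = min over k of (A[2][0] + B[0][0] = -3 + -3 = -6, A[2][1] + B[1][0] = 8 + 0 = 8, A[2][2] + B[2][0] = -4 + -1 = -5) = -6 (attained at k = 0)
  C[2][1] = min over k of (A[2][0] + B[0][1] = -3 + 0 = -3, A[2][1] + B[1][1] = 8 + -2 = 6, A[2][2] + B[2][1] = -4 + -4 = -8) = -8 (attained at k = 2)
  C[2][2] = min over k of (A[2][0] + B[0][2] = -3 + 3 = 0, A[2][1] + B[1][2] = 8 + -5 = 3, A[2][2] + B[2][2] = -4 + -3 = -7) = -7 (attained at k = 2)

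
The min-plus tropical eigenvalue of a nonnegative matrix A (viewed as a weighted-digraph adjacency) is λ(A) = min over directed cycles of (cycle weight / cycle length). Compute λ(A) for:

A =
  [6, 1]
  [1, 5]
λ(A) = 1

Enumerate directed cycles and compute their means (weight / length). Sample:
  cycle 0 → 0: weight = 6, length = 1, mean = 6/1 ≈ 6.000
  cycle 1 → 1: weight = 5, length = 1, mean = 5/1 ≈ 5.000
  cycle 0 → 1 → 0: weight = 2, length = 2, mean = 2/2 ≈ 1.000
  cycle 1 → 0 → 1: weight = 2, length = 2, mean = 2/2 ≈ 1.000
Minimum mean = 1.000, attained e.g. along the cycle 0 → 1 → 0 with weight 2 and length 2. So λ(A) = 2/2 = 1.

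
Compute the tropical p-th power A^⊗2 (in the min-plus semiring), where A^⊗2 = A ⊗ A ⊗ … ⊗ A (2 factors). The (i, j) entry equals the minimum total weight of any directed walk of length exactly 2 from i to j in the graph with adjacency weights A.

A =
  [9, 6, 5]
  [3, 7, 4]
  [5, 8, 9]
A^⊗2 =
  [9, 13, 10]
  [9, 9, 8]
  [11, 11, 10]

Each entry (A^⊗2)_ij equals the minimum over all length-2 walks i = v_0 → v_1 → … → v_2 = j of Σ_t A[v_t][v_{t+1}]. For example, for (i, j) = (0, 2) we minimise over 3 possible intermediate vertex sequences; the minimum is 10, attained along the walk 0 → 1 → 2.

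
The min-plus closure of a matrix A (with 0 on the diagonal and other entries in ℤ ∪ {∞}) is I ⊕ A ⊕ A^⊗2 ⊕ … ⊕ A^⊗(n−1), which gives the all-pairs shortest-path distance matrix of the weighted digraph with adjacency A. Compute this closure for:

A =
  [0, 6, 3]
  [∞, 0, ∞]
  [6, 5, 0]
Closure =
  [0, 6, 3]
  [∞, 0, ∞]
  [6, 5, 0]

This is the Floyd-Warshall all-pairs shortest-path computation. For each intermediate vertex k = 0, 1, …, 2, update dist[i][j] ← min(dist[i][j], dist[i][k] + dist[k][j]). The final matrix gives, for each (i, j), the minimum total weight of any directed path from i to j (possibly empty when i = j).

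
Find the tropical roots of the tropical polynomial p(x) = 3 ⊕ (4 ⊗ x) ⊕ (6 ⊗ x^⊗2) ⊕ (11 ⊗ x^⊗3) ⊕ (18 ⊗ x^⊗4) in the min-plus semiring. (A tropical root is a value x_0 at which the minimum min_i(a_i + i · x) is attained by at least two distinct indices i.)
Roots: {-7, -5, -2, -1}

Each tropical root is a break point of the lower envelope of the lines y = a_i + i · x (there are 5 lines, with slopes 0, 1, ..., 4). Only the lines that attain the minimum somewhere contribute to roots; other lines are dominated. Here the surviving (envelope) indices are i = 4, i = 3, i = 2, i = 1, i = 0.
Intersections between consecutive envelope lines give the roots: for adjacent envelope indices i < j the intersection is x = (a_i − a_j) / (j − i). Reading off the sorted break points: {-7, -5, -2, -1}.
Verification: at each break x_0, at least two indices attain the minimum of min_i(a_i + i · x_0).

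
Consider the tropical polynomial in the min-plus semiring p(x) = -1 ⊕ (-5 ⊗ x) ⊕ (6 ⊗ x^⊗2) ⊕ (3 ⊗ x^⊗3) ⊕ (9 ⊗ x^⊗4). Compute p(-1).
p(-1) = -6

A tropical monomial a ⊗ x^⊗i evaluates to a + i · x. Evaluating each term at x = -1:
  Term 0 contributes -1 + 0 · -1 = -1
  Term 1 contributes -5 + 1 · -1 = -6
  Term 2 contributes 6 + 2 · -1 = 4
  Term 3 contributes 3 + 3 · -1 = 0
  Term 4 contributes 9 + 4 · -1 = 5
p(-1) = ⊕ of these = min[-1, -6, 4, 0, 5] = -6.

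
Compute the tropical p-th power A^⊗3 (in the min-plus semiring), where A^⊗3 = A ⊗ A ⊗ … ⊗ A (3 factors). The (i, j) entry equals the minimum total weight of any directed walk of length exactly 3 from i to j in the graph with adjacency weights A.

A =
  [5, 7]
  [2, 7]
A^⊗3 =
  [14, 16]
  [11, 14]

Each entry (A^⊗3)_ij equals the minimum over all length-3 walks i = v_0 → v_1 → … → v_3 = j of Σ_t A[v_t][v_{t+1}]. For example, for (i, j) = (0, 1) we minimise over 4 possible intermediate vertex sequences; the minimum is 16, attained along the walk 0 → 1 → 0 → 1.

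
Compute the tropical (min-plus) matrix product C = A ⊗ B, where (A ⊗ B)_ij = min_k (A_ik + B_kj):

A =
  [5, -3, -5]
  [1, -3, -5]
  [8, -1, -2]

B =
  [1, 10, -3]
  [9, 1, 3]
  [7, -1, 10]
A ⊗ B =
  [2, -6, 0]
  [2, -6, -2]
  [5, -3, 2]

Apply the min-plus product entry-by-entry:
  C[0][0] = min over k of (A[0][0] + B[0][0] = 5 + 1 = 6, A[0][1] + B[1][0] = -3 + 9 = 6, A[0][2] + B[2][0] = -5 + 7 = 2) = 2 (attained at k = 2)
  C[0][1] = min over k of (A[0][0] + B[0][1] = 5 + 10 = 15, A[0][1] + B[1][1] = -3 + 1 = -2, A[0][2] + B[2][1] = -5 + -1 = -6) = -6 (attained at k = 2)
  C[0][2] = min over k of (A[0][0] + B[0][2] = 5 + -3 = 2, A[0][1] + B[1][2] = -3 + 3 = 0, A[0][2] + B[2][2] = -5 + 10 = 5) = 0 (attained at k = 1)
  C[1][0] = min over k of (A[1][0] + B[0][0] = 1 + 1 = 2, A[1][1] + B[1][0] = -3 + 9 = 6, A[1][2] + B[2][0] = -5 + 7 = 2) = 2 (attained at k = 0)
  C[1][1] = min over k of (A[1][0] + B[0][1] = 1 + 10 = 11, A[1][1] + B[1][1] = -3 + 1 = -2, A[1][2] + B[2][1] = -5 + -1 = -6) = -6 (attained at k = 2)
  C[1][2] = min over k of (A[1][0] + B[0][2] = 1 + -3 = -2, A[1][1] + B[1][2] = -3 + 3 = 0, A[1][2] + B[2][2] = -5 + 10 = 5) = -2 (attained at k = 0)
  C[2][0] = min over k of (A[2][0] + B[0][0] = 8 + 1 = 9, A[2][1] + B[1][0] = -1 + 9 = 8, A[2][2] + B[2][0] = -2 + 7 = 5) = 5 (attained at k = 2)
  C[2][1] = min over k of (A[2][0] + B[0][1] = 8 + 10 = 18, A[2][1] + B[1][1] = -1 + 1 = 0, A[2][2] + B[2][1] = -2 + -1 = -3) = -3 (attained at k = 2)
  C[2][2] = min over k of (A[2][0] + B[0][2] = 8 + -3 = 5, A[2][1] + B[1][2] = -1 + 3 = 2, A[2][2] + B[2][2] = -2 + 10 = 8) = 2 (attained at k = 1)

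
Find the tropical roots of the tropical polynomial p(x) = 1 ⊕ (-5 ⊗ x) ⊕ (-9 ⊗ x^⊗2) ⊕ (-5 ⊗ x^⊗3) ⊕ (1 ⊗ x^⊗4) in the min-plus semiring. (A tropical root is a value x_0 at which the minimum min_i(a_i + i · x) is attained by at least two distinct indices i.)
Roots: {-6, -4, 4, 6}

Each tropical root is a break point of the lower envelope of the lines y = a_i + i · x (there are 5 lines, with slopes 0, 1, ..., 4). Only the lines that attain the minimum somewhere contribute to roots; other lines are dominated. Here the surviving (envelope) indices are i = 4, i = 3, i = 2, i = 1, i = 0.
Intersections between consecutive envelope lines give the roots: for adjacent envelope indices i < j the intersection is x = (a_i − a_j) / (j − i). Reading off the sorted break points: {-6, -4, 4, 6}.
Verification: at each break x_0, at least two indices attain the minimum of min_i(a_i + i · x_0).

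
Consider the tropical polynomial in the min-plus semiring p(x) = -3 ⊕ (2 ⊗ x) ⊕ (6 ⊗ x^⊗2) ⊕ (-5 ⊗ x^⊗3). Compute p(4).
p(4) = -3

A tropical monomial a ⊗ x^⊗i evaluates to a + i · x. Evaluating each term at x = 4:
  Term 0 contributes -3 + 0 · 4 = -3
  Term 1 contributes 2 + 1 · 4 = 6
  Term 2 contributes 6 + 2 · 4 = 14
  Term 3 contributes -5 + 3 · 4 = 7
p(4) = ⊕ of these = min[-3, 6, 14, 7] = -3.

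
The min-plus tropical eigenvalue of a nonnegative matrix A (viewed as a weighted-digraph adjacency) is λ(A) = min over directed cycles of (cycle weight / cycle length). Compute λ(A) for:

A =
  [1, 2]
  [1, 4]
λ(A) = 1

Enumerate directed cycles and compute their means (weight / length). Sample:
  cycle 0 → 0: weight = 1, length = 1, mean = 1/1 ≈ 1.000
  cycle 1 → 1: weight = 4, length = 1, mean = 4/1 ≈ 4.000
  cycle 0 → 1 → 0: weight = 3, length = 2, mean = 3/2 ≈ 1.500
  cycle 1 → 0 → 1: weight = 3, length = 2, mean = 3/2 ≈ 1.500
Minimum mean = 1.000, attained e.g. along the cycle 0 → 0 with weight 1 and length 1. So λ(A) = 1/1 = 1.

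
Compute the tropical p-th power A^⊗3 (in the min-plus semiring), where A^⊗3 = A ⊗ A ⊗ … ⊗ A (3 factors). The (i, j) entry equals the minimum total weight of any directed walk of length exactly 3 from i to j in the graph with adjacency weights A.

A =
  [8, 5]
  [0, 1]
A^⊗3 =
  [6, 7]
  [2, 3]

Each entry (A^⊗3)_ij equals the minimum over all length-3 walks i = v_0 → v_1 → … → v_3 = j of Σ_t A[v_t][v_{t+1}]. For example, for (i, j) = (0, 1) we minimise over 4 possible intermediate vertex sequences; the minimum is 7, attained along the walk 0 → 1 → 1 → 1.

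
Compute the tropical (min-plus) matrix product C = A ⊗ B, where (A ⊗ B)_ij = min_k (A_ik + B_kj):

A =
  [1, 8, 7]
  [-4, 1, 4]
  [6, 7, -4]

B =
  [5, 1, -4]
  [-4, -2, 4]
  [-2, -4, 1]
A ⊗ B =
  [4, 2, -3]
  [-3, -3, -8]
  [-6, -8, -3]

Apply the min-plus product entry-by-entry:
  C[0][0] = min over k of (A[0][0] + B[0][0] = 1 + 5 = 6, A[0][1] + B[1][0] = 8 + -4 = 4, A[0][2] + B[2][0] = 7 + -2 = 5) = 4 (attained at k = 1)
  C[0][1] = min over k of (A[0][0] + B[0][1] = 1 + 1 = 2, A[0][1] + B[1][1] = 8 + -2 = 6, A[0][2] + B[2][1] = 7 + -4 = 3) = 2 (attained at k = 0)
  C[0][2] = min over k of (A[0][0] + B[0][2] = 1 + -4 = -3, A[0][1] + B[1][2] = 8 + 4 = 12, A[0][2] + B[2][2] = 7 + 1 = 8) = -3 (attained at k = 0)
  C[1][0] = min over k of (A[1][0] + B[0][0] = -4 + 5 = 1, A[1][1] + B[1][0] = 1 + -4 = -3, A[1][2] + B[2][0] = 4 + -2 = 2) = -3 (attained at k = 1)
  C[1][1] = min over k of (A[1][0] + B[0][1] = -4 + 1 = -3, A[1][1] + B[1][1] = 1 + -2 = -1, A[1][2] + B[2][1] = 4 + -4 = 0) = -3 (attained at k = 0)
  C[1][2] = min over k of (A[1][0] + B[0][2] = -4 + -4 = -8, A[1][1] + B[1][2] = 1 + 4 = 5, A[1][2] + B[2][2] = 4 + 1 = 5) = -8 (attained at k = 0)
  C[2][0] = min over k of (A[2][0] + B[0][0] = 6 + 5 = 11, A[2][1] + B[1][0] = 7 + -4 = 3, A[2][2] + B[2][0] = -4 + -2 = -6) = -6 (attained at k = 2)
  C[2][1] = min over k of (A[2][0] + B[0][1] = 6 + 1 = 7, A[2][1] + B[1][1] = 7 + -2 = 5, A[2][2] + B[2][1] = -4 + -4 = -8) = -8 (attained at k = 2)
  C[2][2] = min over k of (A[2][0] + B[0][2] = 6 + -4 = 2, A[2][1] + B[1][2] = 7 + 4 = 11, A[2][2] + B[2][2] = -4 + 1 = -3) = -3 (attained at k = 2)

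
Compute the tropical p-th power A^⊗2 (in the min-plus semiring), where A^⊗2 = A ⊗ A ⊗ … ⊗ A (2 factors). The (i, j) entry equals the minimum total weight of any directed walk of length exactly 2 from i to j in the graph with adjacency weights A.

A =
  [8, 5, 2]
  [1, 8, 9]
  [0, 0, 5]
A^⊗2 =
  [2, 2, 7]
  [9, 6, 3]
  [1, 5, 2]

Each entry (A^⊗2)_ij equals the minimum over all length-2 walks i = v_0 → v_1 → … → v_2 = j of Σ_t A[v_t][v_{t+1}]. For example, for (i, j) = (0, 2) we minimise over 3 possible intermediate vertex sequences; the minimum is 7, attained along the walk 0 → 2 → 2.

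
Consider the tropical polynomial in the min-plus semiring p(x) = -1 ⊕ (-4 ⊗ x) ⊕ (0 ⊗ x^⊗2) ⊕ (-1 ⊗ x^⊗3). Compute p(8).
p(8) = -1

A tropical monomial a ⊗ x^⊗i evaluates to a + i · x. Evaluating each term at x = 8:
  Term 0 contributes -1 + 0 · 8 = -1
  Term 1 contributes -4 + 1 · 8 = 4
  Term 2 contributes 0 + 2 · 8 = 16
  Term 3 contributes -1 + 3 · 8 = 23
p(8) = ⊕ of these = min[-1, 4, 16, 23] = -1.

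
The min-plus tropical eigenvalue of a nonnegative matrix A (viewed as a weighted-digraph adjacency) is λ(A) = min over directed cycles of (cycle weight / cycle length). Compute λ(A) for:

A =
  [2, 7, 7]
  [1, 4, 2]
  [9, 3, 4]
λ(A) = 2

Enumerate directed cycles and compute their means (weight / length). Sample:
  cycle 0 → 0: weight = 2, length = 1, mean = 2/1 ≈ 2.000
  cycle 1 → 1: weight = 4, length = 1, mean = 4/1 ≈ 4.000
  cycle 2 → 2: weight = 4, length = 1, mean = 4/1 ≈ 4.000
  cycle 0 → 1 → 0: weight = 8, length = 2, mean = 8/2 ≈ 4.000
  cycle 0 → 2 → 0: weight = 16, length = 2, mean = 16/2 ≈ 8.000
  cycle 1 → 0 → 1: weight = 8, length = 2, mean = 8/2 ≈ 4.000
Minimum mean = 2.000, attained e.g. along the cycle 0 → 0 with weight 2 and length 1. So λ(A) = 2/1 = 2.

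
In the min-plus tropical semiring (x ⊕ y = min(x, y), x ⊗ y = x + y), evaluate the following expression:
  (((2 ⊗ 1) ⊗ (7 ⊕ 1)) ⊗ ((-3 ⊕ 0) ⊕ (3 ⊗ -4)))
(((2 ⊗ 1) ⊗ (7 ⊕ 1)) ⊗ ((-3 ⊕ 0) ⊕ (3 ⊗ -4))) = 1

Expand innermost to outermost. Recall ⊕ takes the minimum of its arguments and ⊗ takes their sum. Working out the expression (((2 ⊗ 1) ⊗ (7 ⊕ 1)) ⊗ ((-3 ⊕ 0) ⊕ (3 ⊗ -4))) gives 1.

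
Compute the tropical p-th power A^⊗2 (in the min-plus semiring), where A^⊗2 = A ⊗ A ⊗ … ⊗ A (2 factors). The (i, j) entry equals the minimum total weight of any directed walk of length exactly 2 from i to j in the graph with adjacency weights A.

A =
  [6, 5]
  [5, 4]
A^⊗2 =
  [10, 9]
  [9, 8]

Each entry (A^⊗2)_ij equals the minimum over all length-2 walks i = v_0 → v_1 → … → v_2 = j of Σ_t A[v_t][v_{t+1}]. For example, for (i, j) = (0, 1) we minimise over 2 possible intermediate vertex sequences; the minimum is 9, attained along the walk 0 → 1 → 1.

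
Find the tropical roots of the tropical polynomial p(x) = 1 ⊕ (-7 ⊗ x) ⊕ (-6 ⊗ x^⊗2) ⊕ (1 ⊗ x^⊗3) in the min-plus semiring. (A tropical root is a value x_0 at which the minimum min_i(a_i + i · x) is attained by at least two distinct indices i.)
Roots: {-7, -1, 8}

Each tropical root is a break point of the lower envelope of the lines y = a_i + i · x (there are 4 lines, with slopes 0, 1, ..., 3). Only the lines that attain the minimum somewhere contribute to roots; other lines are dominated. Here the surviving (envelope) indices are i = 3, i = 2, i = 1, i = 0.
Intersections between consecutive envelope lines give the roots: for adjacent envelope indices i < j the intersection is x = (a_i − a_j) / (j − i). Reading off the sorted break points: {-7, -1, 8}.
Verification: at each break x_0, at least two indices attain the minimum of min_i(a_i + i · x_0).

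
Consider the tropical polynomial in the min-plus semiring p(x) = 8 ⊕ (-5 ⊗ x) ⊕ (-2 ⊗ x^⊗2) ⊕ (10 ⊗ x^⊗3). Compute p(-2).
p(-2) = -7

A tropical monomial a ⊗ x^⊗i evaluates to a + i · x. Evaluating each term at x = -2:
  Term 0 contributes 8 + 0 · -2 = 8
  Term 1 contributes -5 + 1 · -2 = -7
  Term 2 contributes -2 + 2 · -2 = -6
  Term 3 contributes 10 + 3 · -2 = 4
p(-2) = ⊕ of these = min[8, -7, -6, 4] = -7.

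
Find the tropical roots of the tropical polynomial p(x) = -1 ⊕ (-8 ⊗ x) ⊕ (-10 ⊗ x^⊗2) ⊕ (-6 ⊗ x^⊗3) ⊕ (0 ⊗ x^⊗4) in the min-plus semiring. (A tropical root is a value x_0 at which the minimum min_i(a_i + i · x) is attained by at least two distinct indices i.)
Roots: {-6, -4, 2, 7}

Each tropical root is a break point of the lower envelope of the lines y = a_i + i · x (there are 5 lines, with slopes 0, 1, ..., 4). Only the lines that attain the minimum somewhere contribute to roots; other lines are dominated. Here the surviving (envelope) indices are i = 4, i = 3, i = 2, i = 1, i = 0.
Intersections between consecutive envelope lines give the roots: for adjacent envelope indices i < j the intersection is x = (a_i − a_j) / (j − i). Reading off the sorted break points: {-6, -4, 2, 7}.
Verification: at each break x_0, at least two indices attain the minimum of min_i(a_i + i · x_0).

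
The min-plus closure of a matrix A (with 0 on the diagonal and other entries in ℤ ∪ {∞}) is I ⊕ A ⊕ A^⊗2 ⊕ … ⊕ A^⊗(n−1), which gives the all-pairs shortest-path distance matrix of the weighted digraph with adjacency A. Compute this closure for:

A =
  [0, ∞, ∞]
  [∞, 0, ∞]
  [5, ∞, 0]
Closure =
  [0, ∞, ∞]
  [∞, 0, ∞]
  [5, ∞, 0]

This is the Floyd-Warshall all-pairs shortest-path computation. For each intermediate vertex k = 0, 1, …, 2, update dist[i][j] ← min(dist[i][j], dist[i][k] + dist[k][j]). The final matrix gives, for each (i, j), the minimum total weight of any directed path from i to j (possibly empty when i = j).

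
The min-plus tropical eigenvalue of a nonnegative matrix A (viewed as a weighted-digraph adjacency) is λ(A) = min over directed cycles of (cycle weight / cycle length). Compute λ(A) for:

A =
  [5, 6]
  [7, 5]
λ(A) = 5

Enumerate directed cycles and compute their means (weight / length). Sample:
  cycle 0 → 0: weight = 5, length = 1, mean = 5/1 ≈ 5.000
  cycle 1 → 1: weight = 5, length = 1, mean = 5/1 ≈ 5.000
  cycle 0 → 1 → 0: weight = 13, length = 2, mean = 13/2 ≈ 6.500
  cycle 1 → 0 → 1: weight = 13, length = 2, mean = 13/2 ≈ 6.500
Minimum mean = 5.000, attained e.g. along the cycle 0 → 0 with weight 5 and length 1. So λ(A) = 5/1 = 5.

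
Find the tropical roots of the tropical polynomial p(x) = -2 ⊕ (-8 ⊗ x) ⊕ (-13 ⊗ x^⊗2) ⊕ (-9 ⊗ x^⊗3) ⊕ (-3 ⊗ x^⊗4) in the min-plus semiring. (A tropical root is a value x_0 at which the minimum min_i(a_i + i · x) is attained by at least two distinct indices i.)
Roots: {-6, -4, 5, 6}

Each tropical root is a break point of the lower envelope of the lines y = a_i + i · x (there are 5 lines, with slopes 0, 1, ..., 4). Only the lines that attain the minimum somewhere contribute to roots; other lines are dominated. Here the surviving (envelope) indices are i = 4, i = 3, i = 2, i = 1, i = 0.
Intersections between consecutive envelope lines give the roots: for adjacent envelope indices i < j the intersection is x = (a_i − a_j) / (j − i). Reading off the sorted break points: {-6, -4, 5, 6}.
Verification: at each break x_0, at least two indices attain the minimum of min_i(a_i + i · x_0).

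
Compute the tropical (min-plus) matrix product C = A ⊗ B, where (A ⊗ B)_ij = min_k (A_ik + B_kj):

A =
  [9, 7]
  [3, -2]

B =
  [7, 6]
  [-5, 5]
A ⊗ B =
  [2, 12]
  [-7, 3]

Apply the min-plus product entry-by-entry:
  C[0][0] = min over k of (A[0][0] + B[0][0] = 9 + 7 = 16, A[0][1] + B[1][0] = 7 + -5 = 2) = 2 (attained at k = 1)
  C[0][1] = min over k of (A[0][0] + B[0][1] = 9 + 6 = 15, A[0][1] + B[1][1] = 7 + 5 = 12) = 12 (attained at k = 1)
  C[1][0] = min over k of (A[1][0] + B[0][0] = 3 + 7 = 10, A[1][1] + B[1][0] = -2 + -5 = -7) = -7 (attained at k = 1)
  C[1][1] = min over k of (A[1][0] + B[0][1] = 3 + 6 = 9, A[1][1] + B[1][1] = -2 + 5 = 3) = 3 (attained at k = 1)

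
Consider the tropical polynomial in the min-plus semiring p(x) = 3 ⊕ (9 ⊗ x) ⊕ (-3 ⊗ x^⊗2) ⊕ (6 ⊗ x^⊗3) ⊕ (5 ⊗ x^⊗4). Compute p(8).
p(8) = 3

A tropical monomial a ⊗ x^⊗i evaluates to a + i · x. Evaluating each term at x = 8:
  Term 0 contributes 3 + 0 · 8 = 3
  Term 1 contributes 9 + 1 · 8 = 17
  Term 2 contributes -3 + 2 · 8 = 13
  Term 3 contributes 6 + 3 · 8 = 30
  Term 4 contributes 5 + 4 · 8 = 37
p(8) = ⊕ of these = min[3, 17, 13, 30, 37] = 3.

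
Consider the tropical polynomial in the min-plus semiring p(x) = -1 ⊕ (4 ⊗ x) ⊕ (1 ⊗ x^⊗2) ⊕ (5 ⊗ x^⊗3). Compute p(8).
p(8) = -1

A tropical monomial a ⊗ x^⊗i evaluates to a + i · x. Evaluating each term at x = 8:
  Term 0 contributes -1 + 0 · 8 = -1
  Term 1 contributes 4 + 1 · 8 = 12
  Term 2 contributes 1 + 2 · 8 = 17
  Term 3 contributes 5 + 3 · 8 = 29
p(8) = ⊕ of these = min[-1, 12, 17, 29] = -1.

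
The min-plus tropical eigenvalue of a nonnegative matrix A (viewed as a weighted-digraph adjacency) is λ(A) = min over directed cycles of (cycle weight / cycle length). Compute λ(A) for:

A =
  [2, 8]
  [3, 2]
λ(A) = 2

Enumerate directed cycles and compute their means (weight / length). Sample:
  cycle 0 → 0: weight = 2, length = 1, mean = 2/1 ≈ 2.000
  cycle 1 → 1: weight = 2, length = 1, mean = 2/1 ≈ 2.000
  cycle 0 → 1 → 0: weight = 11, length = 2, mean = 11/2 ≈ 5.500
  cycle 1 → 0 → 1: weight = 11, length = 2, mean = 11/2 ≈ 5.500
Minimum mean = 2.000, attained e.g. along the cycle 0 → 0 with weight 2 and length 1. So λ(A) = 2/1 = 2.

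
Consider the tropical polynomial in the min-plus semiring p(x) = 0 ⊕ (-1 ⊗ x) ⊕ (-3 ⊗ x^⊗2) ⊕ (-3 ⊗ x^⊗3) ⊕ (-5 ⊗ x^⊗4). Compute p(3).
p(3) = 0

A tropical monomial a ⊗ x^⊗i evaluates to a + i · x. Evaluating each term at x = 3:
  Term 0 contributes 0 + 0 · 3 = 0
  Term 1 contributes -1 + 1 · 3 = 2
  Term 2 contributes -3 + 2 · 3 = 3
  Term 3 contributes -3 + 3 · 3 = 6
  Term 4 contributes -5 + 4 · 3 = 7
p(3) = ⊕ of these = min[0, 2, 3, 6, 7] = 0.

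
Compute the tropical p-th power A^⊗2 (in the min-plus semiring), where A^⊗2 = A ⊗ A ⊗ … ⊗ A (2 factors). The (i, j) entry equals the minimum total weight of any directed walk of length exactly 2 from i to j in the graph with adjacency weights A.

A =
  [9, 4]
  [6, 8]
A^⊗2 =
  [10, 12]
  [14, 10]

Each entry (A^⊗2)_ij equals the minimum over all length-2 walks i = v_0 → v_1 → … → v_2 = j of Σ_t A[v_t][v_{t+1}]. For example, for (i, j) = (0, 1) we minimise over 2 possible intermediate vertex sequences; the minimum is 12, attained along the walk 0 → 1 → 1.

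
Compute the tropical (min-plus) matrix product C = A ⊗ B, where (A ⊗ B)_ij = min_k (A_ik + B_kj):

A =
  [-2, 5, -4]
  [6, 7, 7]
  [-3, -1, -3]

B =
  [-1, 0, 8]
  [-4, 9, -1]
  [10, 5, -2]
A ⊗ B =
  [-3, -2, -6]
  [3, 6, 5]
  [-5, -3, -5]

Apply the min-plus product entry-by-entry:
  C[0][0] = min over k of (A[0][0] + B[0][0] = -2 + -1 = -3, A[0][1] + B[1][0] = 5 + -4 = 1, A[0][2] + B[2][0] = -4 + 10 = 6) = -3 (attained at k = 0)
  C[0][1] = min over k of (A[0][0] + B[0][1] = -2 + 0 = -2, A[0][1] + B[1][1] = 5 + 9 = 14, A[0][2] + B[2][1] = -4 + 5 = 1) = -2 (attained at k = 0)
  C[0][2] = min over k of (A[0][0] + B[0][2] = -2 + 8 = 6, A[0][1] + B[1][2] = 5 + -1 = 4, A[0][2] + B[2][2] = -4 + -2 = -6) = -6 (attained at k = 2)
  C[1][0] = min over k of (A[1][0] + B[0][0] = 6 + -1 = 5, A[1][1] + B[1][0] = 7 + -4 = 3, A[1][2] + B[2][0] = 7 + 10 = 17) = 3 (attained at k = 1)
  C[1][1] = min over k of (A[1][0] + B[0][1] = 6 + 0 = 6, A[1][1] + B[1][1] = 7 + 9 = 16, A[1][2] + B[2][1] = 7 + 5 = 12) = 6 (attained at k = 0)
  C[1][2] = min over k of (A[1][0] + B[0][2] = 6 + 8 = 14, A[1][1] + B[1][2] = 7 + -1 = 6, A[1][2] + B[2][2] = 7 + -2 = 5) = 5 (attained at k = 2)
  C[2][0] = min over k of (A[2][0] + B[0][0] = -3 + -1 = -4, A[2][1] + B[1][0] = -1 + -4 = -5, A[2][2] + B[2][0] = -3 + 10 = 7) = -5 (attained at k = 1)
  C[2][1] = min over k of (A[2][0] + B[0][1] = -3 + 0 = -3, A[2][1] + B[1][1] = -1 + 9 = 8, A[2][2] + B[2][1] = -3 + 5 = 2) = -3 (attained at k = 0)
  C[2][2] = min over k of (A[2][0] + B[0][2] = -3 + 8 = 5, A[2][1] + B[1][2] = -1 + -1 = -2, A[2][2] + B[2][2] = -3 + -2 = -5) = -5 (attained at k = 2)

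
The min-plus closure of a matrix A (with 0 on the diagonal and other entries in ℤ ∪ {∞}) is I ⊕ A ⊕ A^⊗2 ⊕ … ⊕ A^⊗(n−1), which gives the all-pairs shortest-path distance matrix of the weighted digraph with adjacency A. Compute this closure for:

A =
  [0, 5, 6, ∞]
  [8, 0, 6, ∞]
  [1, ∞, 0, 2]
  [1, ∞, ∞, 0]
Closure =
  [0, 5, 6, 8]
  [7, 0, 6, 8]
  [1, 6, 0, 2]
  [1, 6, 7, 0]

This is the Floyd-Warshall all-pairs shortest-path computation. For each intermediate vertex k = 0, 1, …, 3, update dist[i][j] ← min(dist[i][j], dist[i][k] + dist[k][j]). The final matrix gives, for each (i, j), the minimum total weight of any directed path from i to j (possibly empty when i = j).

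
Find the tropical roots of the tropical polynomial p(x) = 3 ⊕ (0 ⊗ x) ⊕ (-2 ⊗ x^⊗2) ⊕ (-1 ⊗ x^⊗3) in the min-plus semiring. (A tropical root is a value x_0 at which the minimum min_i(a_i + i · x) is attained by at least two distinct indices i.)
Roots: {-1, 2, 3}

Each tropical root is a break point of the lower envelope of the lines y = a_i + i · x (there are 4 lines, with slopes 0, 1, ..., 3). Only the lines that attain the minimum somewhere contribute to roots; other lines are dominated. Here the surviving (envelope) indices are i = 3, i = 2, i = 1, i = 0.
Intersections between consecutive envelope lines give the roots: for adjacent envelope indices i < j the intersection is x = (a_i − a_j) / (j − i). Reading off the sorted break points: {-1, 2, 3}.
Verification: at each break x_0, at least two indices attain the minimum of min_i(a_i + i · x_0).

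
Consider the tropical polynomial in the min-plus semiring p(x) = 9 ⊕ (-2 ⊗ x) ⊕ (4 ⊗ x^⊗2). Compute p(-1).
p(-1) = -3

A tropical monomial a ⊗ x^⊗i evaluates to a + i · x. Evaluating each term at x = -1:
  Term 0 contributes 9 + 0 · -1 = 9
  Term 1 contributes -2 + 1 · -1 = -3
  Term 2 contributes 4 + 2 · -1 = 2
p(-1) = ⊕ of these = min[9, -3, 2] = -3.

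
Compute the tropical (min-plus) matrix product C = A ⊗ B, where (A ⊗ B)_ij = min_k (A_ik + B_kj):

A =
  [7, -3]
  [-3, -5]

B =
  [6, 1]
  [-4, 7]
A ⊗ B =
  [-7, 4]
  [-9, -2]

Apply the min-plus product entry-by-entry:
  C[0][0] = min over k of (A[0][0] + B[0][0] = 7 + 6 = 13, A[0][1] + B[1][0] = -3 + -4 = -7) = -7 (attained at k = 1)
  C[0][1] = min over k of (A[0][0] + B[0][1] = 7 + 1 = 8, A[0][1] + B[1][1] = -3 + 7 = 4) = 4 (attained at k = 1)
  C[1][0] = min over k of (A[1][0] + B[0][0] = -3 + 6 = 3, A[1][1] + B[1][0] = -5 + -4 = -9) = -9 (attained at k = 1)
  C[1][1] = min over k of (A[1][0] + B[0][1] = -3 + 1 = -2, A[1][1] + B[1][1] = -5 + 7 = 2) = -2 (attained at k = 0)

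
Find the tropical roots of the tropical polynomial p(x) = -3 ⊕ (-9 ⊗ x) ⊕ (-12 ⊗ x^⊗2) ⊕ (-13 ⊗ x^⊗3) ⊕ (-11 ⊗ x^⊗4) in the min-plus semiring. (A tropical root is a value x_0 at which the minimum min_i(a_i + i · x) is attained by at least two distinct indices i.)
Roots: {-2, 1, 3, 6}

Each tropical root is a break point of the lower envelope of the lines y = a_i + i · x (there are 5 lines, with slopes 0, 1, ..., 4). Only the lines that attain the minimum somewhere contribute to roots; other lines are dominated. Here the surviving (envelope) indices are i = 4, i = 3, i = 2, i = 1, i = 0.
Intersections between consecutive envelope lines give the roots: for adjacent envelope indices i < j the intersection is x = (a_i − a_j) / (j − i). Reading off the sorted break points: {-2, 1, 3, 6}.
Verification: at each break x_0, at least two indices attain the minimum of min_i(a_i + i · x_0).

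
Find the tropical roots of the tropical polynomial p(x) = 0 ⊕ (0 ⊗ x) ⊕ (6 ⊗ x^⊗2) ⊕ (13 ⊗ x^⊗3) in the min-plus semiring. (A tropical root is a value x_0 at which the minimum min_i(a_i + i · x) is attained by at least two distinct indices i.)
Roots: {-7, -6, 0}

Each tropical root is a break point of the lower envelope of the lines y = a_i + i · x (there are 4 lines, with slopes 0, 1, ..., 3). Only the lines that attain the minimum somewhere contribute to roots; other lines are dominated. Here the surviving (envelope) indices are i = 3, i = 2, i = 1, i = 0.
Intersections between consecutive envelope lines give the roots: for adjacent envelope indices i < j the intersection is x = (a_i − a_j) / (j − i). Reading off the sorted break points: {-7, -6, 0}.
Verification: at each break x_0, at least two indices attain the minimum of min_i(a_i + i · x_0).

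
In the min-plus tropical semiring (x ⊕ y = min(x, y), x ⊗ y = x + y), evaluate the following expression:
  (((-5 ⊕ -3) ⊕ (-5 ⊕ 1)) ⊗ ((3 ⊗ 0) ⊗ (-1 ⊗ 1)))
(((-5 ⊕ -3) ⊕ (-5 ⊕ 1)) ⊗ ((3 ⊗ 0) ⊗ (-1 ⊗ 1))) = -2

Expand innermost to outermost. Recall ⊕ takes the minimum of its arguments and ⊗ takes their sum. Working out the expression (((-5 ⊕ -3) ⊕ (-5 ⊕ 1)) ⊗ ((3 ⊗ 0) ⊗ (-1 ⊗ 1))) gives -2.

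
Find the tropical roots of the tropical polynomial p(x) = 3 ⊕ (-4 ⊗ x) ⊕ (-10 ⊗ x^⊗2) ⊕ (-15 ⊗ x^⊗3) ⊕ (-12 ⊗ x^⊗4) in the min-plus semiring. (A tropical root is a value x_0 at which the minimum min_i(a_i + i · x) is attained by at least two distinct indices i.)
Roots: {-3, 5, 6, 7}

Each tropical root is a break point of the lower envelope of the lines y = a_i + i · x (there are 5 lines, with slopes 0, 1, ..., 4). Only the lines that attain the minimum somewhere contribute to roots; other lines are dominated. Here the surviving (envelope) indices are i = 4, i = 3, i = 2, i = 1, i = 0.
Intersections between consecutive envelope lines give the roots: for adjacent envelope indices i < j the intersection is x = (a_i − a_j) / (j − i). Reading off the sorted break points: {-3, 5, 6, 7}.
Verification: at each break x_0, at least two indices attain the minimum of min_i(a_i + i · x_0).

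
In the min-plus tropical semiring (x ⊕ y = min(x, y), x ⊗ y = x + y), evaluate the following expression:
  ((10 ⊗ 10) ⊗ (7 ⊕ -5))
((10 ⊗ 10) ⊗ (7 ⊕ -5)) = 15

Expand innermost to outermost. Recall ⊕ takes the minimum of its arguments and ⊗ takes their sum. Working out the expression ((10 ⊗ 10) ⊗ (7 ⊕ -5)) gives 15.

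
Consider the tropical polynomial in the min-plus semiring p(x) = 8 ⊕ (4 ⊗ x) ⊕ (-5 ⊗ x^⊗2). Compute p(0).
p(0) = -5

A tropical monomial a ⊗ x^⊗i evaluates to a + i · x. Evaluating each term at x = 0:
  Term 0 contributes 8 + 0 · 0 = 8
  Term 1 contributes 4 + 1 · 0 = 4
  Term 2 contributes -5 + 2 · 0 = -5
p(0) = ⊕ of these = min[8, 4, -5] = -5.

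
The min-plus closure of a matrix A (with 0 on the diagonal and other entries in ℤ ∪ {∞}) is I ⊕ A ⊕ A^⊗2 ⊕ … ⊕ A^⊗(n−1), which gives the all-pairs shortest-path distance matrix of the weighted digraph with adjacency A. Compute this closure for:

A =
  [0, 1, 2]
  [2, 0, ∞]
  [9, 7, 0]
Closure =
  [0, 1, 2]
  [2, 0, 4]
  [9, 7, 0]

This is the Floyd-Warshall all-pairs shortest-path computation. For each intermediate vertex k = 0, 1, …, 2, update dist[i][j] ← min(dist[i][j], dist[i][k] + dist[k][j]). The final matrix gives, for each (i, j), the minimum total weight of any directed path from i to j (possibly empty when i = j).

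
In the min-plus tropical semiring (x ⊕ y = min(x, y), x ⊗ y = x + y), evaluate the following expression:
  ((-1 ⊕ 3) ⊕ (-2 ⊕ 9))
((-1 ⊕ 3) ⊕ (-2 ⊕ 9)) = -2

Expand innermost to outermost. Recall ⊕ takes the minimum of its arguments and ⊗ takes their sum. Working out the expression ((-1 ⊕ 3) ⊕ (-2 ⊕ 9)) gives -2.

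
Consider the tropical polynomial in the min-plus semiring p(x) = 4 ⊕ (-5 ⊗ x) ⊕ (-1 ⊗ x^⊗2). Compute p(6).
p(6) = 1

A tropical monomial a ⊗ x^⊗i evaluates to a + i · x. Evaluating each term at x = 6:
  Term 0 contributes 4 + 0 · 6 = 4
  Term 1 contributes -5 + 1 · 6 = 1
  Term 2 contributes -1 + 2 · 6 = 11
p(6) = ⊕ of these = min[4, 1, 11] = 1.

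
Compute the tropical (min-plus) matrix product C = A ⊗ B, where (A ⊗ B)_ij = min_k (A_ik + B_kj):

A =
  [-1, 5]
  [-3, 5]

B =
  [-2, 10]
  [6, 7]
A ⊗ B =
  [-3, 9]
  [-5, 7]

Apply the min-plus product entry-by-entry:
  C[0][0] = min over k of (A[0][0] + B[0][0] = -1 + -2 = -3, A[0][1] + B[1][0] = 5 + 6 = 11) = -3 (attained at k = 0)
  C[0][1] = min over k of (A[0][0] + B[0][1] = -1 + 10 = 9, A[0][1] + B[1][1] = 5 + 7 = 12) = 9 (attained at k = 0)
  C[1][0] = min over k of (A[1][0] + B[0][0] = -3 + -2 = -5, A[1][1] + B[1][0] = 5 + 6 = 11) = -5 (attained at k = 0)
  C[1][1] = min over k of (A[1][0] + B[0][1] = -3 + 10 = 7, A[1][1] + B[1][1] = 5 + 7 = 12) = 7 (attained at k = 0)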